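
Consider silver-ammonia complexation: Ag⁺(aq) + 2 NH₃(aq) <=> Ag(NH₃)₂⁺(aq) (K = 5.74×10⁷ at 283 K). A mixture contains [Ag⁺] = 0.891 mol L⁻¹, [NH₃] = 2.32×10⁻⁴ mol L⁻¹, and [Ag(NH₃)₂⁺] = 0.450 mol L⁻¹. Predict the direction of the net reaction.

Q = [Ag(NH₃)₂⁺] / ([Ag⁺]·[NH₃]²) = (0.450) / ((0.891)·(2.32×10⁻⁴)²) = 9.38×10⁶
Q = 9.38×10⁶ < K = 5.74×10⁷, so the forward reaction proceeds.

forward (toward products)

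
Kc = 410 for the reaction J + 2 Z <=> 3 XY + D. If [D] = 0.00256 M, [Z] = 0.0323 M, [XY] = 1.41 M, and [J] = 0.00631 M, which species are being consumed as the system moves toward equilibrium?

XY, D (products)

Qc = [XY]³·[D] / ([J]·[Z]²) = (1.41)³·(0.00256) / ((0.00631)·(0.0323)²) = 1090
Qc = 1090 > Kc = 410: net reverse reaction.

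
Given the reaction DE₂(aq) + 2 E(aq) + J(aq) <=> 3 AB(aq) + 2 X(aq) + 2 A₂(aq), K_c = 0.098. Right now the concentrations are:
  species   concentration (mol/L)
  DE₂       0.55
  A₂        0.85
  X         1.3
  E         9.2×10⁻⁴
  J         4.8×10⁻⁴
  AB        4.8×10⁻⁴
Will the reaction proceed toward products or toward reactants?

to the left

Q_c = [AB]³·[X]²·[A₂]² / ([DE₂]·[E]²·[J]) = (4.8×10⁻⁴)³·(1.3)²·(0.85)² / ((0.55)·(9.2×10⁻⁴)²·(4.8×10⁻⁴)) = 0.60
Q_c = 0.60 > K_c = 0.098, so the reverse reaction proceeds.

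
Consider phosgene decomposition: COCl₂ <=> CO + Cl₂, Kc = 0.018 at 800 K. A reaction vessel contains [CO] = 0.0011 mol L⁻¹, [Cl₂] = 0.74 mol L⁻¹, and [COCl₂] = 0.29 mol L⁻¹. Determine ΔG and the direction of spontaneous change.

ΔG = -12.4 kJ/mol; the forward reaction is spontaneous

Qc = [CO]·[Cl₂] / [COCl₂] = (0.0011)·(0.74) / (0.29) = 0.00281
ΔG = RT ln(Qc/Kc) = (8.314 J mol⁻¹ K⁻¹)(800 K) × ln(0.00281/0.018)
   = (6.651 kJ/mol)(-1.857) = -12.4 kJ/mol
ΔG < 0, so the forward reaction is spontaneous (proceeds forward).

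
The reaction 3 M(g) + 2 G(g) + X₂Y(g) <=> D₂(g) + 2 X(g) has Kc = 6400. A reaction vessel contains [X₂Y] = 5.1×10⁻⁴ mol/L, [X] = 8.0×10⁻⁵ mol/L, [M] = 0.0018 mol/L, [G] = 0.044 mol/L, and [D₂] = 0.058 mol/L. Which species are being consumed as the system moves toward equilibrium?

D₂, X (products)

Qc = [D₂]·[X]² / ([M]³·[G]²·[X₂Y]) = (0.058)·(8.0×10⁻⁵)² / ((0.0018)³·(0.044)²·(5.1×10⁻⁴)) = 64000
Qc = 64000 > Kc = 6400: net reverse reaction.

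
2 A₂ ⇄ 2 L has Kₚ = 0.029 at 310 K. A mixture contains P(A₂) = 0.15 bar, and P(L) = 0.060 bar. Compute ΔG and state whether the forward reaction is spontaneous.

Qₚ = P(L)² / P(A₂)² = (0.060)² / (0.15)² = 0.160
ΔG = RT ln(Qₚ/Kₚ) = (8.314 J mol⁻¹ K⁻¹)(310 K) × ln(0.160/0.029)
   = (2.577 kJ/mol)(1.708) = 4.40 kJ/mol
ΔG > 0, so the forward reaction is non-spontaneous (proceeds in reverse).

ΔG = 4.40 kJ/mol; the forward reaction is non-spontaneous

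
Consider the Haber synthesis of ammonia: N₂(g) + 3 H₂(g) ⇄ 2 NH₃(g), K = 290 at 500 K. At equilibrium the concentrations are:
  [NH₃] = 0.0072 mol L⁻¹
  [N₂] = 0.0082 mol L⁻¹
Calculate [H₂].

[H₂] = 0.028 mol L⁻¹

At equilibrium, K = [NH₃]² / ([N₂]·[H₂]³) = 290.
(0.0072)² / ((0.0082)·([H₂])³) = 290
[H₂]³ = 2.18e-5 ⇒ [H₂] = 0.028 mol L⁻¹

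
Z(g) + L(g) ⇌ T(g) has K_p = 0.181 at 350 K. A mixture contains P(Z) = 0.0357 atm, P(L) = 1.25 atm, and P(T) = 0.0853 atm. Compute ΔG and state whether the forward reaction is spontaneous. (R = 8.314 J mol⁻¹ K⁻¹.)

Q_p = P(T) / (P(Z)·P(L)) = (0.0853) / ((0.0357)·(1.25)) = 1.91
ΔG = RT ln(Q_p/K_p) = (8.314 J mol⁻¹ K⁻¹)(350 K) × ln(1.91/0.181)
   = (2.910 kJ/mol)(2.356) = 6.86 kJ/mol
ΔG > 0, so the forward reaction is non-spontaneous (proceeds in reverse).

ΔG = 6.86 kJ/mol; the forward reaction is non-spontaneous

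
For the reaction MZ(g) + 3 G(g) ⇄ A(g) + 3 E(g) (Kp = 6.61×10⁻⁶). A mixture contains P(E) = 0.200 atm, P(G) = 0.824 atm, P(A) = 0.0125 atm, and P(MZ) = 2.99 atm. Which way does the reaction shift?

reverse (toward reactants)

Qp = P(A)·P(E)³ / (P(MZ)·P(G)³) = (0.0125)·(0.200)³ / ((2.99)·(0.824)³) = 5.98×10⁻⁵
Qp = 5.98×10⁻⁵ > Kp = 6.61×10⁻⁶, so the reverse reaction proceeds.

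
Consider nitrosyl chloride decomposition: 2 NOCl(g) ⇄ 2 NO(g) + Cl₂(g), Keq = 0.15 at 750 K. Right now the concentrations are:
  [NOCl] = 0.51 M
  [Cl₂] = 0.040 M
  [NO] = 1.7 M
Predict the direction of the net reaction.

Q = [NO]²·[Cl₂] / [NOCl]² = (1.7)²·(0.040) / (0.51)² = 0.44
Q = 0.44 > Keq = 0.15, so the reverse reaction proceeds.

reverse (toward reactants)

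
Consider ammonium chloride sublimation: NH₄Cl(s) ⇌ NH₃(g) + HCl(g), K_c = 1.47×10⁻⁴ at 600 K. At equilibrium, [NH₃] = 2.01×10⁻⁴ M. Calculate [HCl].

(NH₄Cl is a pure solid — omitted from K_c.)
At equilibrium, K_c = [NH₃]·[HCl] = 1.47×10⁻⁴.
(2.01×10⁻⁴)·([HCl]) = 1.47×10⁻⁴
[HCl] = 0.731 M

[HCl] = 0.731 M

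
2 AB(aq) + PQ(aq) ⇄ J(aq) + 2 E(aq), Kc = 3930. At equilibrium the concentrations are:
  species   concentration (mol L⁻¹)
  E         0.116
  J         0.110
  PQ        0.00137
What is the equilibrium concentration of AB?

At equilibrium, Kc = [J]·[E]² / ([AB]²·[PQ]) = 3930.
(0.110)·(0.116)² / (([AB])²·(0.00137)) = 3930
[AB]² = 2.75×10⁻⁴ ⇒ [AB] = 0.0166 mol L⁻¹

[AB] = 0.0166 mol L⁻¹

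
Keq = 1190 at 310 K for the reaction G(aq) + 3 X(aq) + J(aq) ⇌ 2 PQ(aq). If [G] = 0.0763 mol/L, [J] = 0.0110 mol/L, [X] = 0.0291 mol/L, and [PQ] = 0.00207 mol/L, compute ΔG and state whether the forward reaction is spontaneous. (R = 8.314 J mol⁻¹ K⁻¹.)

Q = [PQ]² / ([G]·[X]³·[J]) = (0.00207)² / ((0.0763)·(0.0291)³·(0.0110)) = 207
ΔG = RT ln(Q/Keq) = (8.314 J mol⁻¹ K⁻¹)(310 K) × ln(207/1190)
   = (2.577 kJ/mol)(-1.749) = -4.51 kJ/mol
ΔG < 0, so the forward reaction is spontaneous (proceeds forward).

ΔG = -4.51 kJ/mol; the forward reaction is spontaneous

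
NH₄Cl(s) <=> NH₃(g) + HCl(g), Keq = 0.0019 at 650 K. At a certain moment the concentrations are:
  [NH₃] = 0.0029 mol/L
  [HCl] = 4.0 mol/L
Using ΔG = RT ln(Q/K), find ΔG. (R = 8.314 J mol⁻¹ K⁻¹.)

(NH₄Cl is a pure solid — omitted from Q.)
Q = [NH₃]·[HCl] = (0.0029)·(4.0) = 0.0116
ΔG = RT ln(Q/Keq) = (8.314 J mol⁻¹ K⁻¹)(650 K) × ln(0.0116/0.0019)
   = (5.404 kJ/mol)(1.809) = 9.78 kJ/mol
ΔG > 0, so the forward reaction is non-spontaneous (proceeds in reverse).

ΔG = 9.78 kJ/mol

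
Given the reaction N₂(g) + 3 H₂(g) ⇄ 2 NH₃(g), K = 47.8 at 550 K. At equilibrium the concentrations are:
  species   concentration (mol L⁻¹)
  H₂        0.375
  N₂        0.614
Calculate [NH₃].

At equilibrium, K = [NH₃]² / ([N₂]·[H₂]³) = 47.8.
([NH₃])² / ((0.614)·(0.375)³) = 47.8
[NH₃]² = 1.55 ⇒ [NH₃] = 1.24 mol L⁻¹

[NH₃] = 1.24 mol L⁻¹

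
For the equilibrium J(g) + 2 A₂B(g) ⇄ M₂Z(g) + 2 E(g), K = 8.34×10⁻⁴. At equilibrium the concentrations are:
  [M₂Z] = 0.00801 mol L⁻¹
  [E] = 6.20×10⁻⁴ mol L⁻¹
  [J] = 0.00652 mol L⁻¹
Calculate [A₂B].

[A₂B] = 0.0238 mol L⁻¹

At equilibrium, K = [M₂Z]·[E]² / ([J]·[A₂B]²) = 8.34×10⁻⁴.
(0.00801)·(6.20×10⁻⁴)² / ((0.00652)·([A₂B])²) = 8.34×10⁻⁴
[A₂B]² = 5.66×10⁻⁴ ⇒ [A₂B] = 0.0238 mol L⁻¹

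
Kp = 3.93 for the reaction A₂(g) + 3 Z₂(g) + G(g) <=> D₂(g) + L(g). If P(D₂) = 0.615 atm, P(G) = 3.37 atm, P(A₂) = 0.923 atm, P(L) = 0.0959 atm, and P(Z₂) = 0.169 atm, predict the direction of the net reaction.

neither direction; the system is at equilibrium

Qp = P(D₂)·P(L) / (P(A₂)·P(Z₂)³·P(G)) = (0.615)·(0.0959) / ((0.923)·(0.169)³·(3.37)) = 3.93
Qp = 3.93 = Kp, so the system is already at equilibrium.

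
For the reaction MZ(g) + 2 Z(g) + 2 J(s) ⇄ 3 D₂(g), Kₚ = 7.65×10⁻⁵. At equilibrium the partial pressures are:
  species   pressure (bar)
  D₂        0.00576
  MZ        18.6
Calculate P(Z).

P(Z) = 0.0116 bar

(J is a pure solid — omitted from Kₚ.)
At equilibrium, Kₚ = P(D₂)³ / (P(MZ)·P(Z)²) = 7.65×10⁻⁵.
(0.00576)³ / ((18.6)·(P(Z))²) = 7.65×10⁻⁵
P(Z)² = 1.34×10⁻⁴ ⇒ P(Z) = 0.0116 bar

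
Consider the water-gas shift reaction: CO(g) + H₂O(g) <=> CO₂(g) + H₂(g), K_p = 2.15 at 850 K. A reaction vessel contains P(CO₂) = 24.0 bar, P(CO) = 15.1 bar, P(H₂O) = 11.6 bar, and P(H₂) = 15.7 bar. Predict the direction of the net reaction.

Q_p = P(CO₂)·P(H₂) / (P(CO)·P(H₂O)) = (24.0)·(15.7) / ((15.1)·(11.6)) = 2.15
Q_p = 2.15 = K_p, so the system is already at equilibrium.

no net change (already at equilibrium)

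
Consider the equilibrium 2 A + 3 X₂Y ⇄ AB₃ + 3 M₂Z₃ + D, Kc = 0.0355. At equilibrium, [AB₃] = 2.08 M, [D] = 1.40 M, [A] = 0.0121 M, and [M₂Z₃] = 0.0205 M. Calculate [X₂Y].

At equilibrium, Kc = [AB₃]·[M₂Z₃]³·[D] / ([A]²·[X₂Y]³) = 0.0355.
(2.08)·(0.0205)³·(1.40) / ((0.0121)²·([X₂Y])³) = 0.0355
[X₂Y]³ = 4.83 ⇒ [X₂Y] = 1.69 M

[X₂Y] = 1.69 M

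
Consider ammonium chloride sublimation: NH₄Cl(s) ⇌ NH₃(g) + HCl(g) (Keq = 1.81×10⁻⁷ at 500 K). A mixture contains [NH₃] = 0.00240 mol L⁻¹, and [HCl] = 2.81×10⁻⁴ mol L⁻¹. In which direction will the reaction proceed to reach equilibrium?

(NH₄Cl is a pure solid — omitted from Q.)
Q = [NH₃]·[HCl] = (0.00240)·(2.81×10⁻⁴) = 6.74×10⁻⁷
Q = 6.74×10⁻⁷ > Keq = 1.81×10⁻⁷, so the reverse reaction proceeds.

reverse (toward reactants)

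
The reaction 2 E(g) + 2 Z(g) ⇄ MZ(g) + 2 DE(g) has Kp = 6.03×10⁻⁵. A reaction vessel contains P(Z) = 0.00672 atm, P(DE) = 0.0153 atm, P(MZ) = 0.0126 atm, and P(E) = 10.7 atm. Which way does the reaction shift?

Qp = P(MZ)·P(DE)² / (P(E)²·P(Z)²) = (0.0126)·(0.0153)² / ((10.7)²·(0.00672)²) = 5.70×10⁻⁴
Qp = 5.70×10⁻⁴ > Kp = 6.03×10⁻⁵, so the reverse reaction proceeds.

to the left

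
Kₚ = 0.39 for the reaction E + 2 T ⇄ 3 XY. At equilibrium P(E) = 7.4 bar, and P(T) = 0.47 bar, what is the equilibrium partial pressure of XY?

P(XY) = 0.86 bar

At equilibrium, Kₚ = P(XY)³ / (P(E)·P(T)²) = 0.39.
(P(XY))³ / ((7.4)·(0.47)²) = 0.39
P(XY)³ = 0.638 ⇒ P(XY) = 0.86 bar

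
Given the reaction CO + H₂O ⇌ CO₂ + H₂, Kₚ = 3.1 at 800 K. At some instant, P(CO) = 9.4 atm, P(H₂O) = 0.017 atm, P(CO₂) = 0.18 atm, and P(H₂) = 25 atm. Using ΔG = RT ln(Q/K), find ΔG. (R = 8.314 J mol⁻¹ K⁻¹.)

ΔG = 14.7 kJ/mol

Qₚ = P(CO₂)·P(H₂) / (P(CO)·P(H₂O)) = (0.18)·(25) / ((9.4)·(0.017)) = 28.2
ΔG = RT ln(Qₚ/Kₚ) = (8.314 J mol⁻¹ K⁻¹)(800 K) × ln(28.2/3.1)
   = (6.651 kJ/mol)(2.208) = 14.7 kJ/mol
ΔG > 0, so the forward reaction is non-spontaneous (proceeds in reverse).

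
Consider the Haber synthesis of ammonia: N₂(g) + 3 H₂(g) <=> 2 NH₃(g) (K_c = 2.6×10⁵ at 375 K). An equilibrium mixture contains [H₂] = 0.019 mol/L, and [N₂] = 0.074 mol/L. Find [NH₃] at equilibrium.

[NH₃] = 0.36 mol/L

At equilibrium, K_c = [NH₃]² / ([N₂]·[H₂]³) = 2.6×10⁵.
([NH₃])² / ((0.074)·(0.019)³) = 2.6×10⁵
[NH₃]² = 0.132 ⇒ [NH₃] = 0.36 mol/L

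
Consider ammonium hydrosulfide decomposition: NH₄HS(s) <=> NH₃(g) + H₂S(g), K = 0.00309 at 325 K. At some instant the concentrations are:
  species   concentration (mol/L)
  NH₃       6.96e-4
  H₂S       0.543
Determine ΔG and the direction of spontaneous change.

(NH₄HS is a pure solid — omitted from Q.)
Q = [NH₃]·[H₂S] = (6.96e-4)·(0.543) = 3.78e-4
ΔG = RT ln(Q/K) = (8.314 J mol⁻¹ K⁻¹)(325 K) × ln(3.78e-4/0.00309)
   = (2.702 kJ/mol)(-2.101) = -5.68 kJ/mol
ΔG < 0, so the forward reaction is spontaneous (proceeds forward).

ΔG = -5.68 kJ/mol; the forward reaction is spontaneous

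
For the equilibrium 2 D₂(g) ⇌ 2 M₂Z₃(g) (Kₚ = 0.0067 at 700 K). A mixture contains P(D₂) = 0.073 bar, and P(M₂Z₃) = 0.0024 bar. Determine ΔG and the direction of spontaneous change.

Qₚ = P(M₂Z₃)² / P(D₂)² = (0.0024)² / (0.073)² = 0.00108
ΔG = RT ln(Qₚ/Kₚ) = (8.314 J mol⁻¹ K⁻¹)(700 K) × ln(0.00108/0.0067)
   = (5.820 kJ/mol)(-1.825) = -10.6 kJ/mol
ΔG < 0, so the forward reaction is spontaneous (proceeds forward).

ΔG = -10.6 kJ/mol; the forward reaction is spontaneous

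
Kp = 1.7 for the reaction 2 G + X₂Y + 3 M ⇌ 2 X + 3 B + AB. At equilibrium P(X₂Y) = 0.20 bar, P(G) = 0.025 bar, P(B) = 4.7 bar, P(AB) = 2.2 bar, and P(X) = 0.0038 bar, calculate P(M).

At equilibrium, Kp = P(X)²·P(B)³·P(AB) / (P(G)²·P(X₂Y)·P(M)³) = 1.7.
(0.0038)²·(4.7)³·(2.2) / ((0.025)²·(0.20)·(P(M))³) = 1.7
P(M)³ = 15.5 ⇒ P(M) = 2.5 bar

P(M) = 2.5 bar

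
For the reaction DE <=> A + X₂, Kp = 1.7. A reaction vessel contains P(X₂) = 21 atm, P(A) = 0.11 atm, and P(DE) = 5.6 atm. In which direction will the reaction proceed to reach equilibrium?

Qp = P(A)·P(X₂) / P(DE) = (0.11)·(21) / (5.6) = 0.41
Qp = 0.41 < Kp = 1.7, so the forward reaction proceeds.

toward products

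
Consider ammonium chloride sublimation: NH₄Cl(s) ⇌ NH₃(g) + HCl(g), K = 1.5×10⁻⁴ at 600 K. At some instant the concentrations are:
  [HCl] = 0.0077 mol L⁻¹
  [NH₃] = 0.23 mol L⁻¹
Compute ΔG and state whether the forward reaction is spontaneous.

ΔG = 12.3 kJ/mol; the forward reaction is non-spontaneous

(NH₄Cl is a pure solid — omitted from Q.)
Q = [NH₃]·[HCl] = (0.23)·(0.0077) = 0.00177
ΔG = RT ln(Q/K) = (8.314 J mol⁻¹ K⁻¹)(600 K) × ln(0.00177/1.5×10⁻⁴)
   = (4.988 kJ/mol)(2.468) = 12.3 kJ/mol
ΔG > 0, so the forward reaction is non-spontaneous (proceeds in reverse).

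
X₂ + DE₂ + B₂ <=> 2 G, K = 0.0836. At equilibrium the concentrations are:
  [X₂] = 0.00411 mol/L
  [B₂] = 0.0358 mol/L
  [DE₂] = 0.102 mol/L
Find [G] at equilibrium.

At equilibrium, K = [G]² / ([X₂]·[DE₂]·[B₂]) = 0.0836.
([G])² / ((0.00411)·(0.102)·(0.0358)) = 0.0836
[G]² = 1.25×10⁻⁶ ⇒ [G] = 0.00112 mol/L

[G] = 0.00112 mol/L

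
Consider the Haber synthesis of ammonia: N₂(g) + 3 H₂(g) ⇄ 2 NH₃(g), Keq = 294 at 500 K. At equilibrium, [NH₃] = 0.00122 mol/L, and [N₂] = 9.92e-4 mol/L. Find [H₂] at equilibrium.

[H₂] = 0.0172 mol/L

At equilibrium, Keq = [NH₃]² / ([N₂]·[H₂]³) = 294.
(0.00122)² / ((9.92e-4)·([H₂])³) = 294
[H₂]³ = 5.10e-6 ⇒ [H₂] = 0.0172 mol/L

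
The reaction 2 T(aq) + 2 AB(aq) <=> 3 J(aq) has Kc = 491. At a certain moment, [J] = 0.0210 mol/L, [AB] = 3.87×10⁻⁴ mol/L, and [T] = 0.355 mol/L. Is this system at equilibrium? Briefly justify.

yes, at equilibrium

Qc = [J]³ / ([T]²·[AB]²) = (0.0210)³ / ((0.355)²·(3.87×10⁻⁴)²) = 491
Qc = 491 = Kc; the system is at equilibrium.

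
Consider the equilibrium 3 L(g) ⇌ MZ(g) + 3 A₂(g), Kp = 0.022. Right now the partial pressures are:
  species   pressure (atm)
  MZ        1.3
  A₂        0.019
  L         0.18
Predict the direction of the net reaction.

to the right

Qp = P(MZ)·P(A₂)³ / P(L)³ = (1.3)·(0.019)³ / (0.18)³ = 0.0015
Qp = 0.0015 < Kp = 0.022, so the forward reaction proceeds.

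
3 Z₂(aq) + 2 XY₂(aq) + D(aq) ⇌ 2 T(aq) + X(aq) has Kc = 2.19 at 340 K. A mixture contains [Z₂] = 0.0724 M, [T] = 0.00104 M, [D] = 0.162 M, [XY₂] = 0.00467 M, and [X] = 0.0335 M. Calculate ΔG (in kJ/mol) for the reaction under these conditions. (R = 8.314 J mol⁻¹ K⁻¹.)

Qc = [T]²·[X] / ([Z₂]³·[XY₂]²·[D]) = (0.00104)²·(0.0335) / ((0.0724)³·(0.00467)²·(0.162)) = 27.0
ΔG = RT ln(Qc/Kc) = (8.314 J mol⁻¹ K⁻¹)(340 K) × ln(27.0/2.19)
   = (2.827 kJ/mol)(2.512) = 7.10 kJ/mol
ΔG > 0, so the forward reaction is non-spontaneous (proceeds in reverse).

ΔG = 7.10 kJ/mol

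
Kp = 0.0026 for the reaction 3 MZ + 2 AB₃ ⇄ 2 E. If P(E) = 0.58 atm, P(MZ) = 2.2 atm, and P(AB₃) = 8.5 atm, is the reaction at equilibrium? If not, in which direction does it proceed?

Qp = P(E)² / (P(MZ)³·P(AB₃)²) = (0.58)² / ((2.2)³·(8.5)²) = 4.4×10⁻⁴
Qp = 4.4×10⁻⁴ < Kp = 0.0026, so the forward reaction proceeds.

toward products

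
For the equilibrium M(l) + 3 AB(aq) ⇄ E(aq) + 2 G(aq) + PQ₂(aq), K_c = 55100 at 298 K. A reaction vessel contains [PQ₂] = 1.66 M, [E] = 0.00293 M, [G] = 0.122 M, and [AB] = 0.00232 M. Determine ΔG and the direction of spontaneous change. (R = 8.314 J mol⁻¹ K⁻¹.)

(M is a pure liquid — omitted from Q_c.)
Q_c = [E]·[G]²·[PQ₂] / [AB]³ = (0.00293)·(0.122)²·(1.66) / (0.00232)³ = 5800
ΔG = RT ln(Q_c/K_c) = (8.314 J mol⁻¹ K⁻¹)(298 K) × ln(5800/55100)
   = (2.478 kJ/mol)(-2.251) = -5.58 kJ/mol
ΔG < 0, so the forward reaction is spontaneous (proceeds forward).

ΔG = -5.58 kJ/mol; the forward reaction is spontaneous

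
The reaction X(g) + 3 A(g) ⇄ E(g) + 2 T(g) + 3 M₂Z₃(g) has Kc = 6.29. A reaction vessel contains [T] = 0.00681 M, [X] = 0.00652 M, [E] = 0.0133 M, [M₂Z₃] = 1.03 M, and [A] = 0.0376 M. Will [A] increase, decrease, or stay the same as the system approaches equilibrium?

Qc = [E]·[T]²·[M₂Z₃]³ / ([X]·[A]³) = (0.0133)·(0.00681)²·(1.03)³ / ((0.00652)·(0.0376)³) = 1.94
Qc = 1.94 < Kc = 6.29: net forward reaction.
A is a reactant, so it decreases.

decrease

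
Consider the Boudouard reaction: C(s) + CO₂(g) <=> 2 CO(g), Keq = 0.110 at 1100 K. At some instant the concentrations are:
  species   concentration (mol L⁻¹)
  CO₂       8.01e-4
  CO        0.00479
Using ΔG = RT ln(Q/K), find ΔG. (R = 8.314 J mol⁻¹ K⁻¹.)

(C is a pure solid — omitted from Q.)
Q = [CO]² / [CO₂] = (0.00479)² / (8.01e-4) = 0.0286
ΔG = RT ln(Q/Keq) = (8.314 J mol⁻¹ K⁻¹)(1100 K) × ln(0.0286/0.110)
   = (9.145 kJ/mol)(-1.347) = -12.3 kJ/mol
ΔG < 0, so the forward reaction is spontaneous (proceeds forward).

ΔG = -12.3 kJ/mol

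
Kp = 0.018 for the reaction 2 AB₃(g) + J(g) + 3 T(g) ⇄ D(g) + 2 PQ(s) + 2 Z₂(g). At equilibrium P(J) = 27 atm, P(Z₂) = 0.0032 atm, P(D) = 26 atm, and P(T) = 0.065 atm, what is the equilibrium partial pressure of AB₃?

P(AB₃) = 1.4 atm

(PQ is a pure solid — omitted from Kp.)
At equilibrium, Kp = P(D)·P(Z₂)² / (P(AB₃)²·P(J)·P(T)³) = 0.018.
(26)·(0.0032)² / ((P(AB₃))²·(27)·(0.065)³) = 0.018
P(AB₃)² = 1.99 ⇒ P(AB₃) = 1.4 atm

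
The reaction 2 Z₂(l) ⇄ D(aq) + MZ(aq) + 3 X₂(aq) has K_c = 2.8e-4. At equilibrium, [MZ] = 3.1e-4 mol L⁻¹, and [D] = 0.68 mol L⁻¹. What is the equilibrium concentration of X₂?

(Z₂ is a pure liquid — omitted from K_c.)
At equilibrium, K_c = [D]·[MZ]·[X₂]³ = 2.8e-4.
(0.68)·(3.1e-4)·([X₂])³ = 2.8e-4
[X₂]³ = 1.33 ⇒ [X₂] = 1.1 mol L⁻¹

[X₂] = 1.1 mol L⁻¹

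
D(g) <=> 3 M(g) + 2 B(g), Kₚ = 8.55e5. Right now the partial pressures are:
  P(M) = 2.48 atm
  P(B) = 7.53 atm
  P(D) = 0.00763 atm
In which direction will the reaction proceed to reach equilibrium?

in the forward direction

Qₚ = P(M)³·P(B)² / P(D) = (2.48)³·(7.53)² / (0.00763) = 1.13e5
Qₚ = 1.13e5 < Kₚ = 8.55e5, so the forward reaction proceeds.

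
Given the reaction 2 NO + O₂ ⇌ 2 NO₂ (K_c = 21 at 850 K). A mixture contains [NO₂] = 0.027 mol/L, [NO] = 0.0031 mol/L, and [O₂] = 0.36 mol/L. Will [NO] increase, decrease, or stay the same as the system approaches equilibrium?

increase

Q_c = [NO₂]² / ([NO]²·[O₂]) = (0.027)² / ((0.0031)²·(0.36)) = 210
Q_c = 210 > K_c = 21: net reverse reaction.
NO is a reactant, so it increases.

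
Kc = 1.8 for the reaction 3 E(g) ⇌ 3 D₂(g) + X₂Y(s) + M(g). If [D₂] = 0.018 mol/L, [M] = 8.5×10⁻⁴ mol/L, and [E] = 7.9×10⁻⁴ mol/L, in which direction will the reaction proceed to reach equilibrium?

(X₂Y is a pure solid — omitted from Qc.)
Qc = [D₂]³·[M] / [E]³ = (0.018)³·(8.5×10⁻⁴) / (7.9×10⁻⁴)³ = 10
Qc = 10 > Kc = 1.8, so the reverse reaction proceeds.

in the reverse direction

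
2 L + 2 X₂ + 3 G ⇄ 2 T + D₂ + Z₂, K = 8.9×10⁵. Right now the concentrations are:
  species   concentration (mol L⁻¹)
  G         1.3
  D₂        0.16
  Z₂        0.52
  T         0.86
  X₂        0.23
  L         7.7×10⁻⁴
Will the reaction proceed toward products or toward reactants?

Q = [T]²·[D₂]·[Z₂] / ([L]²·[X₂]²·[G]³) = (0.86)²·(0.16)·(0.52) / ((7.7×10⁻⁴)²·(0.23)²·(1.3)³) = 8.9×10⁵
Q = 8.9×10⁵ = K, so the system is already at equilibrium.

no net change (already at equilibrium)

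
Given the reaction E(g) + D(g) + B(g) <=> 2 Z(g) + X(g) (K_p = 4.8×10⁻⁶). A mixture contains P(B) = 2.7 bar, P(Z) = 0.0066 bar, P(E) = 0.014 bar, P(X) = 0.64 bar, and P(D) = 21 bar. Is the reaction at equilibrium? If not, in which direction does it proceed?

Q_p = P(Z)²·P(X) / (P(E)·P(D)·P(B)) = (0.0066)²·(0.64) / ((0.014)·(21)·(2.7)) = 3.5×10⁻⁵
Q_p = 3.5×10⁻⁵ > K_p = 4.8×10⁻⁶, so the reverse reaction proceeds.

to the left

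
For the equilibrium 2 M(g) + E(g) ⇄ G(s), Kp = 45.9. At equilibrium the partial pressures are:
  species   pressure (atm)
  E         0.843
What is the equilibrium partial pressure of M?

(G is a pure solid — omitted from Kp.)
At equilibrium, Kp = 1 / (P(M)²·P(E)) = 45.9.
1 / ((P(M))²·(0.843)) = 45.9
P(M)² = 0.0258 ⇒ P(M) = 0.161 atm

P(M) = 0.161 atm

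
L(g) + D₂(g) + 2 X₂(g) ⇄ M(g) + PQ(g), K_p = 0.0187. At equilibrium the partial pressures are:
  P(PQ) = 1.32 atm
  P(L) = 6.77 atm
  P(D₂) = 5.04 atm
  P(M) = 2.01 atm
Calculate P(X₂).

At equilibrium, K_p = P(M)·P(PQ) / (P(L)·P(D₂)·P(X₂)²) = 0.0187.
(2.01)·(1.32) / ((6.77)·(5.04)·(P(X₂))²) = 0.0187
P(X₂)² = 4.16 ⇒ P(X₂) = 2.04 atm

P(X₂) = 2.04 atm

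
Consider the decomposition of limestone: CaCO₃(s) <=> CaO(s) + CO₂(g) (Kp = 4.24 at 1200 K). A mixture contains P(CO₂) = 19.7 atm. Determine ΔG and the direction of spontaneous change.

ΔG = 15.3 kJ/mol; the forward reaction is non-spontaneous

(CaCO₃, CaO are pure solids — omitted from Qp.)
Qp = P(CO₂) = 19.7
ΔG = RT ln(Qp/Kp) = (8.314 J mol⁻¹ K⁻¹)(1200 K) × ln(19.7/4.24)
   = (9.977 kJ/mol)(1.536) = 15.3 kJ/mol
ΔG > 0, so the forward reaction is non-spontaneous (proceeds in reverse).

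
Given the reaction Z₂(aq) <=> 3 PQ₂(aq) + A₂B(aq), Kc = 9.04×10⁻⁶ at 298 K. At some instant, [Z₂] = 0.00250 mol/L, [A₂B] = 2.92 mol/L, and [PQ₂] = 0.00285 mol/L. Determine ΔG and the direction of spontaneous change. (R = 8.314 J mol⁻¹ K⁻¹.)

ΔG = 2.71 kJ/mol; the forward reaction is non-spontaneous

Qc = [PQ₂]³·[A₂B] / [Z₂] = (0.00285)³·(2.92) / (0.00250) = 2.70×10⁻⁵
ΔG = RT ln(Qc/Kc) = (8.314 J mol⁻¹ K⁻¹)(298 K) × ln(2.70×10⁻⁵/9.04×10⁻⁶)
   = (2.478 kJ/mol)(1.094) = 2.71 kJ/mol
ΔG > 0, so the forward reaction is non-spontaneous (proceeds in reverse).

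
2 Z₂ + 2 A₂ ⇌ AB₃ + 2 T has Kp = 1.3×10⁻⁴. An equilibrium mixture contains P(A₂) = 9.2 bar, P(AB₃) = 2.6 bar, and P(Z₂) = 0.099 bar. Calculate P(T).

At equilibrium, Kp = P(AB₃)·P(T)² / (P(Z₂)²·P(A₂)²) = 1.3×10⁻⁴.
(2.6)·(P(T))² / ((0.099)²·(9.2)²) = 1.3×10⁻⁴
P(T)² = 4.15×10⁻⁵ ⇒ P(T) = 0.0064 bar

P(T) = 0.0064 bar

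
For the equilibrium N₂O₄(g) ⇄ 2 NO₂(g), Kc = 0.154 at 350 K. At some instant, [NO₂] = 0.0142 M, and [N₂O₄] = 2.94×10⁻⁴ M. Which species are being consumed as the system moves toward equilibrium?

Qc = [NO₂]² / [N₂O₄] = (0.0142)² / (2.94×10⁻⁴) = 0.686
Qc = 0.686 > Kc = 0.154: net reverse reaction.

NO₂ (products)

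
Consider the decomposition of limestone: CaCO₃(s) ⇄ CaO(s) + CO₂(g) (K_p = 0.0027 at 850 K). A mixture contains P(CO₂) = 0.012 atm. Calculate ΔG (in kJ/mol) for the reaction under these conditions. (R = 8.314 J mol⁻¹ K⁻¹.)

(CaCO₃, CaO are pure solids — omitted from Q_p.)
Q_p = P(CO₂) = 0.0120
ΔG = RT ln(Q_p/K_p) = (8.314 J mol⁻¹ K⁻¹)(850 K) × ln(0.0120/0.0027)
   = (7.067 kJ/mol)(1.492) = 10.5 kJ/mol
ΔG > 0, so the forward reaction is non-spontaneous (proceeds in reverse).

ΔG = 10.5 kJ/mol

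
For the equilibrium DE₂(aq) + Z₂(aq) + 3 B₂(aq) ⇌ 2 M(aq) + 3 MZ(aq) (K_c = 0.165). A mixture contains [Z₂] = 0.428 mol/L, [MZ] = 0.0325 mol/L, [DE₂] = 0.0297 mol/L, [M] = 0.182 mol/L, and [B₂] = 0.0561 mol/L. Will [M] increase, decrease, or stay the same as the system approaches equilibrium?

Q_c = [M]²·[MZ]³ / ([DE₂]·[Z₂]·[B₂]³) = (0.182)²·(0.0325)³ / ((0.0297)·(0.428)·(0.0561)³) = 0.507
Q_c = 0.507 > K_c = 0.165: net reverse reaction.
M is a product, so it decreases.

decrease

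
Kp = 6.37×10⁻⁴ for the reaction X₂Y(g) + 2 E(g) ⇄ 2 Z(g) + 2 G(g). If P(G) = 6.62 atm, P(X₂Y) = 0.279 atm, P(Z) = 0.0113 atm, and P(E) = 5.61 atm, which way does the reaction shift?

Qp = P(Z)²·P(G)² / (P(X₂Y)·P(E)²) = (0.0113)²·(6.62)² / ((0.279)·(5.61)²) = 6.37×10⁻⁴
Qp = 6.37×10⁻⁴ = Kp, so the system is already at equilibrium.

neither direction; the system is at equilibrium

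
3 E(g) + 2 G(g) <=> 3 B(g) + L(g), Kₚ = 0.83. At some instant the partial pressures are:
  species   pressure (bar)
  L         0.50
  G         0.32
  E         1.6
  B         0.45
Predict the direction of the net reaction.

Qₚ = P(B)³·P(L) / (P(E)³·P(G)²) = (0.45)³·(0.50) / ((1.6)³·(0.32)²) = 0.11
Qₚ = 0.11 < Kₚ = 0.83, so the forward reaction proceeds.

forward (toward products)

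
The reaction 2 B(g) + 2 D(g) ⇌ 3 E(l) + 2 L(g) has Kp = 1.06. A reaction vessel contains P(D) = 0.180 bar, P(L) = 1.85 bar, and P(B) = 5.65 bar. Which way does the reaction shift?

(E is a pure liquid — omitted from Qp.)
Qp = P(L)² / (P(B)²·P(D)²) = (1.85)² / ((5.65)²·(0.180)²) = 3.31
Qp = 3.31 > Kp = 1.06, so the reverse reaction proceeds.

in the reverse direction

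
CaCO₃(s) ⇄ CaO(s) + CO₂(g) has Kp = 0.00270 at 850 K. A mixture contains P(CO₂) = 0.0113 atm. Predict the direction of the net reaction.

in the reverse direction

(CaCO₃, CaO are pure solids — omitted from Qp.)
Qp = P(CO₂) = 0.0113
Qp = 0.0113 > Kp = 0.00270, so the reverse reaction proceeds.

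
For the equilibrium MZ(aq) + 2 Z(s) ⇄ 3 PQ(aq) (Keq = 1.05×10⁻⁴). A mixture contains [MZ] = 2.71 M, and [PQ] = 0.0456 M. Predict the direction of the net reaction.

(Z is a pure solid — omitted from Q.)
Q = [PQ]³ / [MZ] = (0.0456)³ / (2.71) = 3.50×10⁻⁵
Q = 3.50×10⁻⁵ < Keq = 1.05×10⁻⁴, so the forward reaction proceeds.

toward products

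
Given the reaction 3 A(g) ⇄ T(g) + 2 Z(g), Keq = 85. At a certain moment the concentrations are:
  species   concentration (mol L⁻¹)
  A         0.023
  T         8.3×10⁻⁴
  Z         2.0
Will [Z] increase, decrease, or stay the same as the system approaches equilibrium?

decrease

Q = [T]·[Z]² / [A]³ = (8.3×10⁻⁴)·(2.0)² / (0.023)³ = 270
Q = 270 > Keq = 85: net reverse reaction.
Z is a product, so it decreases.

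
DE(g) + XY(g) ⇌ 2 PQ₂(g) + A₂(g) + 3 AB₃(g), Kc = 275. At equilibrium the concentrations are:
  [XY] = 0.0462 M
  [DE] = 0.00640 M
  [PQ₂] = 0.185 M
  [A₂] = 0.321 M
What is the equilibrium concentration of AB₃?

[AB₃] = 1.95 M

At equilibrium, Kc = [PQ₂]²·[A₂]·[AB₃]³ / ([DE]·[XY]) = 275.
(0.185)²·(0.321)·([AB₃])³ / ((0.00640)·(0.0462)) = 275
[AB₃]³ = 7.40 ⇒ [AB₃] = 1.95 M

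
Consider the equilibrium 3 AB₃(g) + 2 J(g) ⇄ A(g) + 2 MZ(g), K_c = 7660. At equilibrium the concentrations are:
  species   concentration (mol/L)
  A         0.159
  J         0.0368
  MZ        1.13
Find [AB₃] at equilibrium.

[AB₃] = 0.269 mol/L

At equilibrium, K_c = [A]·[MZ]² / ([AB₃]³·[J]²) = 7660.
(0.159)·(1.13)² / (([AB₃])³·(0.0368)²) = 7660
[AB₃]³ = 0.0196 ⇒ [AB₃] = 0.269 mol/L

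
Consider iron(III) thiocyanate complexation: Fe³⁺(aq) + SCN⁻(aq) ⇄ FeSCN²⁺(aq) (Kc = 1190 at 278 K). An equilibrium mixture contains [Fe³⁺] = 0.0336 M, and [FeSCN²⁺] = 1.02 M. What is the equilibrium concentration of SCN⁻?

At equilibrium, Kc = [FeSCN²⁺] / ([Fe³⁺]·[SCN⁻]) = 1190.
(1.02) / ((0.0336)·([SCN⁻])) = 1190
[SCN⁻] = 0.0255 M

[SCN⁻] = 0.0255 M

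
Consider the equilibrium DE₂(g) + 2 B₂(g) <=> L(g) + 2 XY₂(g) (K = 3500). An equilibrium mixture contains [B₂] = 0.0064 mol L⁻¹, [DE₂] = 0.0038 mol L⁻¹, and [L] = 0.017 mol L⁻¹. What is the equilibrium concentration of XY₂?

[XY₂] = 0.18 mol L⁻¹

At equilibrium, K = [L]·[XY₂]² / ([DE₂]·[B₂]²) = 3500.
(0.017)·([XY₂])² / ((0.0038)·(0.0064)²) = 3500
[XY₂]² = 0.0320 ⇒ [XY₂] = 0.18 mol L⁻¹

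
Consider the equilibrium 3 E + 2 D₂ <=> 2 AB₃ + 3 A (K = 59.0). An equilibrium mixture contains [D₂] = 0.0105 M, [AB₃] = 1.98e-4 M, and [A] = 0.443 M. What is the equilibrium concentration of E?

[E] = 0.00806 M

At equilibrium, K = [AB₃]²·[A]³ / ([E]³·[D₂]²) = 59.0.
(1.98e-4)²·(0.443)³ / (([E])³·(0.0105)²) = 59.0
[E]³ = 5.24e-7 ⇒ [E] = 0.00806 M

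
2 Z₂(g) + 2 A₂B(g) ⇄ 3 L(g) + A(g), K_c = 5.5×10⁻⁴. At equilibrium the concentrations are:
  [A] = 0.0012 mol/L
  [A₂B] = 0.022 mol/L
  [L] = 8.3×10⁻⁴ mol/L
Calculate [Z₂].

[Z₂] = 0.0016 mol/L

At equilibrium, K_c = [L]³·[A] / ([Z₂]²·[A₂B]²) = 5.5×10⁻⁴.
(8.3×10⁻⁴)³·(0.0012) / (([Z₂])²·(0.022)²) = 5.5×10⁻⁴
[Z₂]² = 2.58×10⁻⁶ ⇒ [Z₂] = 0.0016 mol/L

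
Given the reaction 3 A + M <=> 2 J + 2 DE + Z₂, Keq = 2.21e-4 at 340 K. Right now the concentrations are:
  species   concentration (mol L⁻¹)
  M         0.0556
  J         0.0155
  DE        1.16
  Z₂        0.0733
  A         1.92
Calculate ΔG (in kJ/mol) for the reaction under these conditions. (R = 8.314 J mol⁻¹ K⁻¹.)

Q = [J]²·[DE]²·[Z₂] / ([A]³·[M]) = (0.0155)²·(1.16)²·(0.0733) / ((1.92)³·(0.0556)) = 6.02e-5
ΔG = RT ln(Q/Keq) = (8.314 J mol⁻¹ K⁻¹)(340 K) × ln(6.02e-5/2.21e-4)
   = (2.827 kJ/mol)(-1.300) = -3.68 kJ/mol
ΔG < 0, so the forward reaction is spontaneous (proceeds forward).

ΔG = -3.68 kJ/mol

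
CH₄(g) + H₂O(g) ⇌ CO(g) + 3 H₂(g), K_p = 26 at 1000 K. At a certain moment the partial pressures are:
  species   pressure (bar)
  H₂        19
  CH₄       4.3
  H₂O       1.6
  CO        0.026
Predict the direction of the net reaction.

no net change (already at equilibrium)

Q_p = P(CO)·P(H₂)³ / (P(CH₄)·P(H₂O)) = (0.026)·(19)³ / ((4.3)·(1.6)) = 26
Q_p = 26 = K_p, so the system is already at equilibrium.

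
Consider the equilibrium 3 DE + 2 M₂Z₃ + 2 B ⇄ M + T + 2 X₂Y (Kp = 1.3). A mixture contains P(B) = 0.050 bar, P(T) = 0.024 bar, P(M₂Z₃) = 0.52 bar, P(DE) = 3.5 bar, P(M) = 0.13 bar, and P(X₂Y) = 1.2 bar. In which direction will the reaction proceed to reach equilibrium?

toward products

Qp = P(M)·P(T)·P(X₂Y)² / (P(DE)³·P(M₂Z₃)²·P(B)²) = (0.13)·(0.024)·(1.2)² / ((3.5)³·(0.52)²·(0.050)²) = 0.16
Qp = 0.16 < Kp = 1.3, so the forward reaction proceeds.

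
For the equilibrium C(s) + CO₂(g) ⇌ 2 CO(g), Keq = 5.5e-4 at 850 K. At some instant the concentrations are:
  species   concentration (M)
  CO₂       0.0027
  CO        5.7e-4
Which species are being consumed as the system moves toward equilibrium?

(C is a pure solid — omitted from Q.)
Q = [CO]² / [CO₂] = (5.7e-4)² / (0.0027) = 1.2e-4
Q = 1.2e-4 < Keq = 5.5e-4: net forward reaction.

C, CO₂ (reactants)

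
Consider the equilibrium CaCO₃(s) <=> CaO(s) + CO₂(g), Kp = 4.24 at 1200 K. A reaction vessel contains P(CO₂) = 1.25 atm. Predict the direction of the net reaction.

(CaCO₃, CaO are pure solids — omitted from Qp.)
Qp = P(CO₂) = 1.25
Qp = 1.25 < Kp = 4.24, so the forward reaction proceeds.

forward (toward products)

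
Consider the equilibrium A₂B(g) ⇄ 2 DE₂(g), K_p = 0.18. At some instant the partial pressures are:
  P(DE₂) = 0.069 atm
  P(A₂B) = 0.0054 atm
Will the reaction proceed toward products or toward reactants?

Q_p = P(DE₂)² / P(A₂B) = (0.069)² / (0.0054) = 0.88
Q_p = 0.88 > K_p = 0.18, so the reverse reaction proceeds.

toward reactants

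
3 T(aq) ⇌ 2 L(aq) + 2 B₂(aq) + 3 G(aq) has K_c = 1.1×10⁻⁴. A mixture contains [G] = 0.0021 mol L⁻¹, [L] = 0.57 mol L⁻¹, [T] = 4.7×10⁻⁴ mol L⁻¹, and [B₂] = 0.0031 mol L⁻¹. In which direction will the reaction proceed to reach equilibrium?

in the reverse direction

Q_c = [L]²·[B₂]²·[G]³ / [T]³ = (0.57)²·(0.0031)²·(0.0021)³ / (4.7×10⁻⁴)³ = 2.8×10⁻⁴
Q_c = 2.8×10⁻⁴ > K_c = 1.1×10⁻⁴, so the reverse reaction proceeds.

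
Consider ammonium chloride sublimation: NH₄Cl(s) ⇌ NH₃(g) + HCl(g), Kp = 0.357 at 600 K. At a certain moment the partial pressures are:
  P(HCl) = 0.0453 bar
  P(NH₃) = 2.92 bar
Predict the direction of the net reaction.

(NH₄Cl is a pure solid — omitted from Qp.)
Qp = P(NH₃)·P(HCl) = (2.92)·(0.0453) = 0.132
Qp = 0.132 < Kp = 0.357, so the forward reaction proceeds.

forward (toward products)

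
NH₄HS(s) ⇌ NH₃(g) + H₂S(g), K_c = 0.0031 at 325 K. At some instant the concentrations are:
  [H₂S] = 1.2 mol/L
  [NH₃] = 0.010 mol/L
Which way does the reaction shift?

(NH₄HS is a pure solid — omitted from Q_c.)
Q_c = [NH₃]·[H₂S] = (0.010)·(1.2) = 0.012
Q_c = 0.012 > K_c = 0.0031, so the reverse reaction proceeds.

to the left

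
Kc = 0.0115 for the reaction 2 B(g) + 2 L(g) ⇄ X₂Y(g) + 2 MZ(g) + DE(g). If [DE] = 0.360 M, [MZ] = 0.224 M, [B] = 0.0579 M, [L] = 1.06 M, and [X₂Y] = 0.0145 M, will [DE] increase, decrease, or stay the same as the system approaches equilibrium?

decrease

Qc = [X₂Y]·[MZ]²·[DE] / ([B]²·[L]²) = (0.0145)·(0.224)²·(0.360) / ((0.0579)²·(1.06)²) = 0.0695
Qc = 0.0695 > Kc = 0.0115: net reverse reaction.
DE is a product, so it decreases.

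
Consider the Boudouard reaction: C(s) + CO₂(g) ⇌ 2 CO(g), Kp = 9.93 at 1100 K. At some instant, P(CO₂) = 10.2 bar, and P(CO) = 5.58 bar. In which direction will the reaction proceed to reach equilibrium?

(C is a pure solid — omitted from Qp.)
Qp = P(CO)² / P(CO₂) = (5.58)² / (10.2) = 3.05
Qp = 3.05 < Kp = 9.93, so the forward reaction proceeds.

forward (toward products)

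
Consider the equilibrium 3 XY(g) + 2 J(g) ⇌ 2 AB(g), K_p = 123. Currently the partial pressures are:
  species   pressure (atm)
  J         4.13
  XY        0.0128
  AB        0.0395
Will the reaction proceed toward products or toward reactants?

in the forward direction

Q_p = P(AB)² / (P(XY)³·P(J)²) = (0.0395)² / ((0.0128)³·(4.13)²) = 43.6
Q_p = 43.6 < K_p = 123, so the forward reaction proceeds.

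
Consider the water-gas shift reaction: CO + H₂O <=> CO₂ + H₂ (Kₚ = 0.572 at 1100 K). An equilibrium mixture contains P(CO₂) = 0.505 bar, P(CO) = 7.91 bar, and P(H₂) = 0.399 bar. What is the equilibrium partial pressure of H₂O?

At equilibrium, Kₚ = P(CO₂)·P(H₂) / (P(CO)·P(H₂O)) = 0.572.
(0.505)·(0.399) / ((7.91)·(P(H₂O))) = 0.572
P(H₂O) = 0.0445 bar

P(H₂O) = 0.0445 bar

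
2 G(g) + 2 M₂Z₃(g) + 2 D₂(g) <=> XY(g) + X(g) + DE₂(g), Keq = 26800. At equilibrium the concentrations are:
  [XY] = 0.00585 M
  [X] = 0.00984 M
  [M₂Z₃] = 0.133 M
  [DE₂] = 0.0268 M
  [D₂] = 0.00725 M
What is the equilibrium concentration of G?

At equilibrium, Keq = [XY]·[X]·[DE₂] / ([G]²·[M₂Z₃]²·[D₂]²) = 26800.
(0.00585)·(0.00984)·(0.0268) / (([G])²·(0.133)²·(0.00725)²) = 26800
[G]² = 6.19×10⁻⁵ ⇒ [G] = 0.00787 M

[G] = 0.00787 M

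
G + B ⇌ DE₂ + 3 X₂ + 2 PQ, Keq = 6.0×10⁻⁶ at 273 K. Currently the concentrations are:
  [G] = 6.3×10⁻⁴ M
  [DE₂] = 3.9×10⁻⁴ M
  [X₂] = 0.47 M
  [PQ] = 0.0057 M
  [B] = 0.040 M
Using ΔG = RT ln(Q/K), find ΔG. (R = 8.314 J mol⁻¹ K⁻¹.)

ΔG = 4.91 kJ/mol

Q = [DE₂]·[X₂]³·[PQ]² / ([G]·[B]) = (3.9×10⁻⁴)·(0.47)³·(0.0057)² / ((6.3×10⁻⁴)·(0.040)) = 5.22×10⁻⁵
ΔG = RT ln(Q/Keq) = (8.314 J mol⁻¹ K⁻¹)(273 K) × ln(5.22×10⁻⁵/6.0×10⁻⁶)
   = (2.270 kJ/mol)(2.163) = 4.91 kJ/mol
ΔG > 0, so the forward reaction is non-spontaneous (proceeds in reverse).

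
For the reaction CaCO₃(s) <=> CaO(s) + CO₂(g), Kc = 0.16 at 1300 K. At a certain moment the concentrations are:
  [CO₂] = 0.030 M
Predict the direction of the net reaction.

in the forward direction

(CaCO₃, CaO are pure solids — omitted from Qc.)
Qc = [CO₂] = 0.030
Qc = 0.030 < Kc = 0.16, so the forward reaction proceeds.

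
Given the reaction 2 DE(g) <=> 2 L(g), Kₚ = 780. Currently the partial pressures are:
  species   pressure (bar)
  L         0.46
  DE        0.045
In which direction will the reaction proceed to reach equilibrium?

Qₚ = P(L)² / P(DE)² = (0.46)² / (0.045)² = 100
Qₚ = 100 < Kₚ = 780, so the forward reaction proceeds.

forward (toward products)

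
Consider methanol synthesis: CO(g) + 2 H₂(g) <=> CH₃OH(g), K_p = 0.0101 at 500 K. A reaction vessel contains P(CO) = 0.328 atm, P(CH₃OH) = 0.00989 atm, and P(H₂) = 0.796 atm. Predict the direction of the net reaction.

reverse (toward reactants)

Q_p = P(CH₃OH) / (P(CO)·P(H₂)²) = (0.00989) / ((0.328)·(0.796)²) = 0.0476
Q_p = 0.0476 > K_p = 0.0101, so the reverse reaction proceeds.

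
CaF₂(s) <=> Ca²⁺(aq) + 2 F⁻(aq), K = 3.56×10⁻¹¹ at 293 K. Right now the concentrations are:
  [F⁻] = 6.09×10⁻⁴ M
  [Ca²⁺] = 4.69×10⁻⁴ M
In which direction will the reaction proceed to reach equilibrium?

reverse (toward reactants)

(CaF₂ is a pure solid — omitted from Q.)
Q = [Ca²⁺]·[F⁻]² = (4.69×10⁻⁴)·(6.09×10⁻⁴)² = 1.74×10⁻¹⁰
Q = 1.74×10⁻¹⁰ > K = 3.56×10⁻¹¹, so the reverse reaction proceeds.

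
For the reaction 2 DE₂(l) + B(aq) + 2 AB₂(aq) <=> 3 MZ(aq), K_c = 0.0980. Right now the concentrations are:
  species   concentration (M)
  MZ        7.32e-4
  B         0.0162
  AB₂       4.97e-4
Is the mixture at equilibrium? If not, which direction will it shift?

(DE₂ is a pure liquid — omitted from Q_c.)
Q_c = [MZ]³ / ([B]·[AB₂]²) = (7.32e-4)³ / ((0.0162)·(4.97e-4)²) = 0.0980
Q_c = 0.0980 = K_c; the system is at equilibrium.

yes, at equilibrium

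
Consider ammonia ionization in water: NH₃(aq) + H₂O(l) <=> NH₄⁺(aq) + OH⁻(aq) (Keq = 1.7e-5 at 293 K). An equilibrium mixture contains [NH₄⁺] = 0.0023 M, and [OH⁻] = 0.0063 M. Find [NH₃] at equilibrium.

[NH₃] = 0.85 M

(H₂O is a pure liquid — omitted from Keq.)
At equilibrium, Keq = [NH₄⁺]·[OH⁻] / [NH₃] = 1.7e-5.
(0.0023)·(0.0063) / ([NH₃]) = 1.7e-5
[NH₃] = 0.852 = 0.85 M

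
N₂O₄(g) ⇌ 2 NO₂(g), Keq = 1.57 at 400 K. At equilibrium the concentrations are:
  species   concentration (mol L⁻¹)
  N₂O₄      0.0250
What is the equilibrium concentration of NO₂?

[NO₂] = 0.198 mol L⁻¹

At equilibrium, Keq = [NO₂]² / [N₂O₄] = 1.57.
([NO₂])² / (0.0250) = 1.57
[NO₂]² = 0.0392 ⇒ [NO₂] = 0.198 mol L⁻¹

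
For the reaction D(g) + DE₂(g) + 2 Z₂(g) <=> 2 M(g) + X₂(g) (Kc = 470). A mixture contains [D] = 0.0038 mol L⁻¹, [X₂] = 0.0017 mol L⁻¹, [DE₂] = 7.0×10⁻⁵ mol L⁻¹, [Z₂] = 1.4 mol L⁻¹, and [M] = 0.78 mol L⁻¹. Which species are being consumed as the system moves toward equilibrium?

M, X₂ (products)

Qc = [M]²·[X₂] / ([D]·[DE₂]·[Z₂]²) = (0.78)²·(0.0017) / ((0.0038)·(7.0×10⁻⁵)·(1.4)²) = 2000
Qc = 2000 > Kc = 470: net reverse reaction.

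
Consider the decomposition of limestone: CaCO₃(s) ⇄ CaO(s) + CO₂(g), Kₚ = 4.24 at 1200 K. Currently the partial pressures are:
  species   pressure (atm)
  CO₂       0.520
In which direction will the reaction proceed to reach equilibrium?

(CaCO₃, CaO are pure solids — omitted from Qₚ.)
Qₚ = P(CO₂) = 0.520
Qₚ = 0.520 < Kₚ = 4.24, so the forward reaction proceeds.

in the forward direction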